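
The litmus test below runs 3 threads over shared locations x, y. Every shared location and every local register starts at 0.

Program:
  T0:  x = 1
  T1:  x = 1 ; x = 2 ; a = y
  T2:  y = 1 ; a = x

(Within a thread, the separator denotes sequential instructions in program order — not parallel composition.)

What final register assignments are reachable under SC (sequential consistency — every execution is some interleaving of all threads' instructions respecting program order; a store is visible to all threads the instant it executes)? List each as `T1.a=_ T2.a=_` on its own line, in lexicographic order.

outcome vector order: (T1.a,T2.a)
|SC outcomes| = 5

T1.a=0 T2.a=1
T1.a=0 T2.a=2
T1.a=1 T2.a=0
T1.a=1 T2.a=1
T1.a=1 T2.a=2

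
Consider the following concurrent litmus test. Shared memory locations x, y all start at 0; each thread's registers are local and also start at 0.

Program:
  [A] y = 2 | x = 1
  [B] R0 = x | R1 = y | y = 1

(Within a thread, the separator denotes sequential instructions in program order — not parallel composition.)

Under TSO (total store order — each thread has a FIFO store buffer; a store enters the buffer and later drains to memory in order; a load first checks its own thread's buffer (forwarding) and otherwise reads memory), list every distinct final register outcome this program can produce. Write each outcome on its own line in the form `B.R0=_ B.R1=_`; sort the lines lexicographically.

B.R0=0 B.R1=0
B.R0=0 B.R1=2
B.R0=1 B.R1=2

outcome vector order: (B.R0,B.R1)
|TSO outcomes| = 3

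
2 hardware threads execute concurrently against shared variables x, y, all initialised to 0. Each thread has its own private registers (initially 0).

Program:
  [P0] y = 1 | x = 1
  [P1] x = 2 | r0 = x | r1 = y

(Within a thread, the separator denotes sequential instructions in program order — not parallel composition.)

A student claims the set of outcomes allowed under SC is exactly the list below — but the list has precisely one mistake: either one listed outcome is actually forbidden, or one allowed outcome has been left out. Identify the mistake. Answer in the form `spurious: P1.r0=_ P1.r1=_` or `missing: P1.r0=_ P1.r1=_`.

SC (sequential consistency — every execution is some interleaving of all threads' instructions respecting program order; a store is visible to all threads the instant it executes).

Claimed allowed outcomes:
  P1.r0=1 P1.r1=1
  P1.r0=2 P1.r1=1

missing: P1.r0=2 P1.r1=0

outcome vector order: (P1.r0,P1.r1)
SC (3): (1,1) (2,0) (2,1)
SC∖claimed = {(2,0)}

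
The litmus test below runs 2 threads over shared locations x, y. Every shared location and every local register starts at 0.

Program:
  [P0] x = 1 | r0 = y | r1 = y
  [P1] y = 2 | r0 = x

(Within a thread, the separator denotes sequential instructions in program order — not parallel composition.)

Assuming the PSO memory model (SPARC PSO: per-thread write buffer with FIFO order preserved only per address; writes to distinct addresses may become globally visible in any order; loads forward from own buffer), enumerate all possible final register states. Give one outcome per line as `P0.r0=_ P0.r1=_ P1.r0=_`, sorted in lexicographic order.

outcome vector order: (P0.r0,P0.r1,P1.r0)
|PSO outcomes| = 6

P0.r0=0 P0.r1=0 P1.r0=0
P0.r0=0 P0.r1=0 P1.r0=1
P0.r0=0 P0.r1=2 P1.r0=0
P0.r0=0 P0.r1=2 P1.r0=1
P0.r0=2 P0.r1=2 P1.r0=0
P0.r0=2 P0.r1=2 P1.r0=1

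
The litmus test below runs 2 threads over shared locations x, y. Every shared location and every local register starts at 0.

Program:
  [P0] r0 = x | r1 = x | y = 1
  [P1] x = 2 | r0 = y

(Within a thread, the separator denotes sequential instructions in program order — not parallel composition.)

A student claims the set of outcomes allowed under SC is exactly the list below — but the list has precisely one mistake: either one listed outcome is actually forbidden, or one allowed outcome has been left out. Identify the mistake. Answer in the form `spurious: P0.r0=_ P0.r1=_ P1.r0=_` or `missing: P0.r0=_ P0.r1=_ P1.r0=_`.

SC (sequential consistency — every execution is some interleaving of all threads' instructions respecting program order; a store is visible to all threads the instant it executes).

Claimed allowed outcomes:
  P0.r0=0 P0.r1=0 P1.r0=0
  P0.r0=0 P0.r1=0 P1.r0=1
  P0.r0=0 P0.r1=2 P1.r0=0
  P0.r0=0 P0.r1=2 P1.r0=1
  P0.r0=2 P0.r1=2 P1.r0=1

outcome vector order: (P0.r0,P0.r1,P1.r0)
SC (6): 0/0/0, 0/0/1, 0/2/0, 0/2/1, 2/2/0, 2/2/1
SC∖claimed = {2/2/0}

missing: P0.r0=2 P0.r1=2 P1.r0=0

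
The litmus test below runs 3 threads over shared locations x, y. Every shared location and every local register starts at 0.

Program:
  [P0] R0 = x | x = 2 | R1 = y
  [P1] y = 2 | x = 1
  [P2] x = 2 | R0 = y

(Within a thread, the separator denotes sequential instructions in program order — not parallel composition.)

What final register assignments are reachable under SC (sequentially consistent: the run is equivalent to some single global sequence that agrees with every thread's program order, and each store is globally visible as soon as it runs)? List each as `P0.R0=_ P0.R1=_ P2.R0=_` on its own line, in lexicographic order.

P0.R0=0 P0.R1=0 P2.R0=0
P0.R0=0 P0.R1=0 P2.R0=2
P0.R0=0 P0.R1=2 P2.R0=0
P0.R0=0 P0.R1=2 P2.R0=2
P0.R0=1 P0.R1=2 P2.R0=0
P0.R0=1 P0.R1=2 P2.R0=2
P0.R0=2 P0.R1=0 P2.R0=0
P0.R0=2 P0.R1=0 P2.R0=2
P0.R0=2 P0.R1=2 P2.R0=0
P0.R0=2 P0.R1=2 P2.R0=2

outcome vector order: (P0.R0,P0.R1,P2.R0)
|SC outcomes| = 10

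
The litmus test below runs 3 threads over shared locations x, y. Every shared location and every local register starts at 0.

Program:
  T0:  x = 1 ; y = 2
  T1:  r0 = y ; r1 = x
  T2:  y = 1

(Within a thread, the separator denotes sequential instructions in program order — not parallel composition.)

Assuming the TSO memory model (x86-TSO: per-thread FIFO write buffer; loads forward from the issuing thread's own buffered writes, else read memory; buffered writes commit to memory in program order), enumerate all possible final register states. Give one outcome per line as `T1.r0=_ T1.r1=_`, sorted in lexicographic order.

outcome vector order: (T1.r0,T1.r1)
|TSO outcomes| = 5

T1.r0=0 T1.r1=0
T1.r0=0 T1.r1=1
T1.r0=1 T1.r1=0
T1.r0=1 T1.r1=1
T1.r0=2 T1.r1=1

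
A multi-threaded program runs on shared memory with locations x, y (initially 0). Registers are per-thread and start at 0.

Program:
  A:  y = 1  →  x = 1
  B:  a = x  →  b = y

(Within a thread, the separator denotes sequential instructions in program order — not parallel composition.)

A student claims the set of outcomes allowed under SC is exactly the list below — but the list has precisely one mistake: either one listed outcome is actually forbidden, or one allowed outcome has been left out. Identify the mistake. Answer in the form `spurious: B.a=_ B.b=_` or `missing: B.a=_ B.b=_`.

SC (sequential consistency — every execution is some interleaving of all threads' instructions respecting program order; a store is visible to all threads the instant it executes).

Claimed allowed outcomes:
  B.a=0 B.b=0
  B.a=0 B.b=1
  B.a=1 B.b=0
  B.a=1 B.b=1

spurious: B.a=1 B.b=0

outcome vector order: (B.a,B.b)
SC: 3 outcomes — {0/0 0/1 1/1}
claimed∖SC = {1/0}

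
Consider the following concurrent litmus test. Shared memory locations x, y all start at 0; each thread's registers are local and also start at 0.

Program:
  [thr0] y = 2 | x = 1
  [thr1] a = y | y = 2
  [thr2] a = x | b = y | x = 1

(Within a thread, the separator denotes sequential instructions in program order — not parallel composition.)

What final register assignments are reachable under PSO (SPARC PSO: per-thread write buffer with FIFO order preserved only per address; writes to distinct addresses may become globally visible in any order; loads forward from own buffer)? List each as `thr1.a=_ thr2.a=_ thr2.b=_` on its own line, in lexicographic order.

outcome vector order: (thr1.a,thr2.a,thr2.b)
|PSO outcomes| = 8

thr1.a=0 thr2.a=0 thr2.b=0
thr1.a=0 thr2.a=0 thr2.b=2
thr1.a=0 thr2.a=1 thr2.b=0
thr1.a=0 thr2.a=1 thr2.b=2
thr1.a=2 thr2.a=0 thr2.b=0
thr1.a=2 thr2.a=0 thr2.b=2
thr1.a=2 thr2.a=1 thr2.b=0
thr1.a=2 thr2.a=1 thr2.b=2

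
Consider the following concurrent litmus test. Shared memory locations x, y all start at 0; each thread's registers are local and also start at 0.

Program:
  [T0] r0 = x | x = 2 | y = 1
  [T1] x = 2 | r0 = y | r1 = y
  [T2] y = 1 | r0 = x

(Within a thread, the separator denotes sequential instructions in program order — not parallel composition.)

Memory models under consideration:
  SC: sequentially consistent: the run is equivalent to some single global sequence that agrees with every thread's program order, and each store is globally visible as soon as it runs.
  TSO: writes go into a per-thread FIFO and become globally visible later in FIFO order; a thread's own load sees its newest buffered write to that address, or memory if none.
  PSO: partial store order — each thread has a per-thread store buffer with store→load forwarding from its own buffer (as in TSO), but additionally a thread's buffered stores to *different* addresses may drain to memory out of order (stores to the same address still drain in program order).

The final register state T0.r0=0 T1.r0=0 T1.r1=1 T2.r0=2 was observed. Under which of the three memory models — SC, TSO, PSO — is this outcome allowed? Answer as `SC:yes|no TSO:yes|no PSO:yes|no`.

SC:yes TSO:yes PSO:yes

outcome vector order: (T0.r0,T1.r0,T1.r1,T2.r0)
SC (8): 0002; 0012; 0110; 0112; 2002; 2012; 2110; 2112
TSO (12): 0000; 0002; 0010; 0012; 0110; 0112; 2000; 2002; 2010; 2012; 2110; 2112
PSO (12): 0000; 0002; 0010; 0012; 0110; 0112; 2000; 2002; 2010; 2012; 2110; 2112
target 0012 ∈ {SC,TSO,PSO}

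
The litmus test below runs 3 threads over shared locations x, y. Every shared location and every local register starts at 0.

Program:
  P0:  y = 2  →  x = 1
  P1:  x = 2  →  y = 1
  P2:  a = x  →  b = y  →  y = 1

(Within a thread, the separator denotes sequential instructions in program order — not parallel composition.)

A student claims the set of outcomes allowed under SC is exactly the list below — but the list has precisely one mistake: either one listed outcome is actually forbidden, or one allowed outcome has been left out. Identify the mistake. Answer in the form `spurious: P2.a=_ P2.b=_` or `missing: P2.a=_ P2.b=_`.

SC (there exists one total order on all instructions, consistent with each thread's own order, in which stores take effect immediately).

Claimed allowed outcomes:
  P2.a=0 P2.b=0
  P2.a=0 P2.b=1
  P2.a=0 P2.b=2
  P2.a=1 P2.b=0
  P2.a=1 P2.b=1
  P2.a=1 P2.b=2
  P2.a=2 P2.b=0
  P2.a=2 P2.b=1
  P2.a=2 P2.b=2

spurious: P2.a=1 P2.b=0

outcome vector order: (P2.a,P2.b)
SC (8): 00 01 02 11 12 20 21 22
claimed∖SC = {10}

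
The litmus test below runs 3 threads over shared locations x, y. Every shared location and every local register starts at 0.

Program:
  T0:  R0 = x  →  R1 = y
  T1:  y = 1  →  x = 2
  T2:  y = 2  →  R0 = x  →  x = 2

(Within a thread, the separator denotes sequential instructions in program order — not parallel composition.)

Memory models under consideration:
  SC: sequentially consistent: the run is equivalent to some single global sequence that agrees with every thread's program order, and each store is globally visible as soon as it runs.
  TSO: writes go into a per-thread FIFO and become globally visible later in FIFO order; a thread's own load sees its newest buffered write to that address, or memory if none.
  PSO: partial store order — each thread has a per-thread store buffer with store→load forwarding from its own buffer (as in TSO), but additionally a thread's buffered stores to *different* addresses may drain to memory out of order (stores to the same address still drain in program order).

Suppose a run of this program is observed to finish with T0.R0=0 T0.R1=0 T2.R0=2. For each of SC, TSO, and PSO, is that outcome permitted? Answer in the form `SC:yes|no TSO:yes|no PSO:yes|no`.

SC:yes TSO:yes PSO:yes

outcome vector order: (T0.R0,T0.R1,T2.R0)
[SC] allowed = {<0 0 0>, <0 0 2>, <0 1 0>, <0 1 2>, <0 2 0>, <0 2 2>, <2 1 0>, <2 1 2>, <2 2 0>, <2 2 2>}
[TSO] allowed = {<0 0 0>, <0 0 2>, <0 1 0>, <0 1 2>, <0 2 0>, <0 2 2>, <2 1 0>, <2 1 2>, <2 2 0>, <2 2 2>}
[PSO] allowed = {<0 0 0>, <0 0 2>, <0 1 0>, <0 1 2>, <0 2 0>, <0 2 2>, <2 0 0>, <2 0 2>, <2 1 0>, <2 1 2>, <2 2 0>, <2 2 2>}
target <0 0 2> ∈ {SC,TSO,PSO}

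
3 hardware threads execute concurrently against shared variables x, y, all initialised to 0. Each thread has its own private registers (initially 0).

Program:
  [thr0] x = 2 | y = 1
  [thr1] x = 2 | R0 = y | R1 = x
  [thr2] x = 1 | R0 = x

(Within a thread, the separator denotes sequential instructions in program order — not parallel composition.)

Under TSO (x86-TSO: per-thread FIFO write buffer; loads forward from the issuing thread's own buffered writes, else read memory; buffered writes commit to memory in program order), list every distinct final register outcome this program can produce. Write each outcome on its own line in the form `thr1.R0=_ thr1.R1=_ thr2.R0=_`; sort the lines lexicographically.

outcome vector order: (thr1.R0,thr1.R1,thr2.R0)
|TSO outcomes| = 7

thr1.R0=0 thr1.R1=1 thr2.R0=1
thr1.R0=0 thr1.R1=1 thr2.R0=2
thr1.R0=0 thr1.R1=2 thr2.R0=1
thr1.R0=0 thr1.R1=2 thr2.R0=2
thr1.R0=1 thr1.R1=1 thr2.R0=1
thr1.R0=1 thr1.R1=2 thr2.R0=1
thr1.R0=1 thr1.R1=2 thr2.R0=2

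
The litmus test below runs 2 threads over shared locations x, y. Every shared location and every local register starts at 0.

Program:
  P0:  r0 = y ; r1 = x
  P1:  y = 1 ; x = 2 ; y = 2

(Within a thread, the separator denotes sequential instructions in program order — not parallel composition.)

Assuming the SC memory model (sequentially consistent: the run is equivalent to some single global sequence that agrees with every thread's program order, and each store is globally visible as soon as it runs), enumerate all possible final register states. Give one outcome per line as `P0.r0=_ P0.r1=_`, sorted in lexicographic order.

outcome vector order: (P0.r0,P0.r1)
|SC outcomes| = 5

P0.r0=0 P0.r1=0
P0.r0=0 P0.r1=2
P0.r0=1 P0.r1=0
P0.r0=1 P0.r1=2
P0.r0=2 P0.r1=2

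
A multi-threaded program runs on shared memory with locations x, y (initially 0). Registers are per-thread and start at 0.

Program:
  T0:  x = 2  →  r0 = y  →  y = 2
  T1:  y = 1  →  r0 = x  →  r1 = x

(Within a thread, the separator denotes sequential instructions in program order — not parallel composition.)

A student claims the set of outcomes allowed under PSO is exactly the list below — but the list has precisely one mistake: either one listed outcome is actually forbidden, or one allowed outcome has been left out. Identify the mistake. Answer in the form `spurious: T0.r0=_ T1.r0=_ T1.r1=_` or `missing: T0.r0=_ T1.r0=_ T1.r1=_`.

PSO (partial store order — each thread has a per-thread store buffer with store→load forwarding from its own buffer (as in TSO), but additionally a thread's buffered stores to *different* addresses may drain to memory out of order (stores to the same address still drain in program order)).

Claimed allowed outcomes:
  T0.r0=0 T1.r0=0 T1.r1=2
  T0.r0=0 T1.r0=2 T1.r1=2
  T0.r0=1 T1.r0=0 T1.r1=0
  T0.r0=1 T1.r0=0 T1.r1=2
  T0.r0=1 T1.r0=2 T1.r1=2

missing: T0.r0=0 T1.r0=0 T1.r1=0

outcome vector order: (T0.r0,T1.r0,T1.r1)
PSO (6): (0,0,0), (0,0,2), (0,2,2), (1,0,0), (1,0,2), (1,2,2)
PSO∖claimed = {(0,0,0)}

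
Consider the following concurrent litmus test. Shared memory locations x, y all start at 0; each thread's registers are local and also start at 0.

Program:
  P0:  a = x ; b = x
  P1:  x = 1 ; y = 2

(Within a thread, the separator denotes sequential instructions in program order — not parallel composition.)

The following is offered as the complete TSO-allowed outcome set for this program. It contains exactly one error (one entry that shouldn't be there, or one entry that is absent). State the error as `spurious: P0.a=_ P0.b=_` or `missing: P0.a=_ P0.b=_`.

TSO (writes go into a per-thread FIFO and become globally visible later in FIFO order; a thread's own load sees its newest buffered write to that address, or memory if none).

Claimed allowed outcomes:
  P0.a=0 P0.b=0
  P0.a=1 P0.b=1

outcome vector order: (P0.a,P0.b)
TSO: 3 outcomes — {(0,0) (0,1) (1,1)}
TSO∖claimed = {(0,1)}

missing: P0.a=0 P0.b=1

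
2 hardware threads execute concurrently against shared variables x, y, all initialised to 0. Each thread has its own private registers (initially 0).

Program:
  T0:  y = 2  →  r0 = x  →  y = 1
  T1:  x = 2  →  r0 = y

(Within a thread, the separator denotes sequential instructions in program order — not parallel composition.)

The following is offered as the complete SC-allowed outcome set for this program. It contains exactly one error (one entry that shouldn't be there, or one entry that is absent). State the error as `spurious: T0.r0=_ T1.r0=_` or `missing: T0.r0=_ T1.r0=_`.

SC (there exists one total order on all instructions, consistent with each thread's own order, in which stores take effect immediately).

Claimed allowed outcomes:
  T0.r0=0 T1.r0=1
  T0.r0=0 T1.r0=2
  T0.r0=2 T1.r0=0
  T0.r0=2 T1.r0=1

missing: T0.r0=2 T1.r0=2

outcome vector order: (T0.r0,T1.r0)
[SC] allowed = {(0,1) (0,2) (2,0) (2,1) (2,2)}
SC∖claimed = {(2,2)}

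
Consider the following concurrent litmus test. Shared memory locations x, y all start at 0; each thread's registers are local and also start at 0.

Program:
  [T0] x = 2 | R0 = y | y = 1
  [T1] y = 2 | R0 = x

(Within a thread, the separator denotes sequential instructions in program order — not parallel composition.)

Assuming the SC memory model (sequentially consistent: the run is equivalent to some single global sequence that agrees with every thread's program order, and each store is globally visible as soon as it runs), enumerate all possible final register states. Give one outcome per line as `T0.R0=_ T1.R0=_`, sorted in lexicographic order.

T0.R0=0 T1.R0=2
T0.R0=2 T1.R0=0
T0.R0=2 T1.R0=2

outcome vector order: (T0.R0,T1.R0)
|SC outcomes| = 3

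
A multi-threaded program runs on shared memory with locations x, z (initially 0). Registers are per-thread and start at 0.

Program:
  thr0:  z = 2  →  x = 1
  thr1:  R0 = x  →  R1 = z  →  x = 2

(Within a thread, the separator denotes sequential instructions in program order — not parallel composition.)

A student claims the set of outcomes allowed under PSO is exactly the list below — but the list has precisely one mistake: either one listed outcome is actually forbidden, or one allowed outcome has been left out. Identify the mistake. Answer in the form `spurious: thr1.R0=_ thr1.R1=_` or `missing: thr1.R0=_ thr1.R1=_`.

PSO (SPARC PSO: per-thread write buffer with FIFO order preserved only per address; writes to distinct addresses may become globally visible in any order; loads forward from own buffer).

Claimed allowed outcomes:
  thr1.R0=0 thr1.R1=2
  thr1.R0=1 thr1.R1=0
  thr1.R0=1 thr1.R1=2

missing: thr1.R0=0 thr1.R1=0

outcome vector order: (thr1.R0,thr1.R1)
PSO (4): 0/0, 0/2, 1/0, 1/2
PSO∖claimed = {0/0}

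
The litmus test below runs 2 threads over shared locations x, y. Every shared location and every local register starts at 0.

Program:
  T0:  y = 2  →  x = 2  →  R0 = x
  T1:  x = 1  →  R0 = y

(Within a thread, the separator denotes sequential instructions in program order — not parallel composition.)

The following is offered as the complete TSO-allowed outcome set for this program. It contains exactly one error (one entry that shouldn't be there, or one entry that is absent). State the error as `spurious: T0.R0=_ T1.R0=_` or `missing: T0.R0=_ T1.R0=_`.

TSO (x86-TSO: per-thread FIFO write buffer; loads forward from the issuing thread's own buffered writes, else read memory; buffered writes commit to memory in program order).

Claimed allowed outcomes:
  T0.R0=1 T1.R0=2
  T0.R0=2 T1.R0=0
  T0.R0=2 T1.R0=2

missing: T0.R0=1 T1.R0=0

outcome vector order: (T0.R0,T1.R0)
TSO (4): 1/0, 1/2, 2/0, 2/2
TSO∖claimed = {1/0}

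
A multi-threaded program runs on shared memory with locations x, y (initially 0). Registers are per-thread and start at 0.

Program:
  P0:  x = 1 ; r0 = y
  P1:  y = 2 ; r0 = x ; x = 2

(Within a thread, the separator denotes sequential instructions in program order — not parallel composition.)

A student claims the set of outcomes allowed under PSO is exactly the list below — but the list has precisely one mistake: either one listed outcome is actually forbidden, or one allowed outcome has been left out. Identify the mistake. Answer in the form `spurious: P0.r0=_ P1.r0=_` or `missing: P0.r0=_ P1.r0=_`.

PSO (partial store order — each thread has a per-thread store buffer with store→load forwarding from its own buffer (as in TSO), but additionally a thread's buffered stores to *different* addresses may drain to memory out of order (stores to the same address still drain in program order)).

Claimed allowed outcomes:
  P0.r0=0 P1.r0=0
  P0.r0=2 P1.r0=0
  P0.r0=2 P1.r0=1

missing: P0.r0=0 P1.r0=1

outcome vector order: (P0.r0,P1.r0)
[PSO] allowed = {0/0, 0/1, 2/0, 2/1}
PSO∖claimed = {0/1}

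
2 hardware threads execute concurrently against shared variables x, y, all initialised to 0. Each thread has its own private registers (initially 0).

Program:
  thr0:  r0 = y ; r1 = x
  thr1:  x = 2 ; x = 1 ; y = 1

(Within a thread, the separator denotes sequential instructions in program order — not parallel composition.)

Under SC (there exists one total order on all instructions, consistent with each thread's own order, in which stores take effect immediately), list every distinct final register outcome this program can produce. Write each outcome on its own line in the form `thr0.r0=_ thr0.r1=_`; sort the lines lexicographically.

thr0.r0=0 thr0.r1=0
thr0.r0=0 thr0.r1=1
thr0.r0=0 thr0.r1=2
thr0.r0=1 thr0.r1=1

outcome vector order: (thr0.r0,thr0.r1)
|SC outcomes| = 4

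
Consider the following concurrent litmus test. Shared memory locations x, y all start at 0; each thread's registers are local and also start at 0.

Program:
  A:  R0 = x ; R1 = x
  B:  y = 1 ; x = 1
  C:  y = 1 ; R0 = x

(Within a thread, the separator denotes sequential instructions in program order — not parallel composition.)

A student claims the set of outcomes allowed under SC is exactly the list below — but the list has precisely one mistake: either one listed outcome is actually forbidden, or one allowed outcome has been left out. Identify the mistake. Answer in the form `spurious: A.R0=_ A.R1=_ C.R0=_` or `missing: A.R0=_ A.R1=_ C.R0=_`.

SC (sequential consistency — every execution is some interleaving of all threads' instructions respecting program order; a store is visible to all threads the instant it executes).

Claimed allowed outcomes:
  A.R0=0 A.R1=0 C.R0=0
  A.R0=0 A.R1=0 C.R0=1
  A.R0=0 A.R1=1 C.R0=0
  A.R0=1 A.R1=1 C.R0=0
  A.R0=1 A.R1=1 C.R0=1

missing: A.R0=0 A.R1=1 C.R0=1

outcome vector order: (A.R0,A.R1,C.R0)
SC (6): 0/0/0; 0/0/1; 0/1/0; 0/1/1; 1/1/0; 1/1/1
SC∖claimed = {0/1/1}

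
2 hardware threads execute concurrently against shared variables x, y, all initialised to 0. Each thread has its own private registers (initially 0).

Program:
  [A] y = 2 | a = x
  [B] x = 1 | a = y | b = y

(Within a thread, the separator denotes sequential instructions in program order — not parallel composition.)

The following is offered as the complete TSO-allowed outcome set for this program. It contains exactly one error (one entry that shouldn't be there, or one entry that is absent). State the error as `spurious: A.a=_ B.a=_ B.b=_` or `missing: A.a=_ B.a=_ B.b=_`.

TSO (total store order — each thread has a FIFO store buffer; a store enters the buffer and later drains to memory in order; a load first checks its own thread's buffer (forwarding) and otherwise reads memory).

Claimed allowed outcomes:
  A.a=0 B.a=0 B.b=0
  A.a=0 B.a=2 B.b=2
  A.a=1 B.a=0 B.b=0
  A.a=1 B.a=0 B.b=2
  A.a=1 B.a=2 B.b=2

missing: A.a=0 B.a=0 B.b=2

outcome vector order: (A.a,B.a,B.b)
under TSO → <0 0 0> <0 0 2> <0 2 2> <1 0 0> <1 0 2> <1 2 2>
TSO∖claimed = {<0 0 2>}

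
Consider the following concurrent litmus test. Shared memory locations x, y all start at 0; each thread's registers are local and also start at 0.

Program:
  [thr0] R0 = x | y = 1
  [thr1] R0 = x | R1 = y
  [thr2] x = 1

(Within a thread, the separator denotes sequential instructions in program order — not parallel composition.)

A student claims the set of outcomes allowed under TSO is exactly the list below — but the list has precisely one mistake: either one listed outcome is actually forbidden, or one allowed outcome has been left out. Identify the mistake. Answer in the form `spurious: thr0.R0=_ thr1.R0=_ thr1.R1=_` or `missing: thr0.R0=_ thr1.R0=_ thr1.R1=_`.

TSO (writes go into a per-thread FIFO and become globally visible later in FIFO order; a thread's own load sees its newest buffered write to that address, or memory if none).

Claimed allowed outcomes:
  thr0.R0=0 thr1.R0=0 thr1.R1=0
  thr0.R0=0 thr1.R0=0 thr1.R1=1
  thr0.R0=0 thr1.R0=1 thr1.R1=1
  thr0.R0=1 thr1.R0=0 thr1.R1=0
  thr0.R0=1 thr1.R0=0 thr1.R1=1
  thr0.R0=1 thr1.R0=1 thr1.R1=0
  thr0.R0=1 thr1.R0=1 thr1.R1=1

outcome vector order: (thr0.R0,thr1.R0,thr1.R1)
under TSO → 000 001 010 011 100 101 110 111
TSO∖claimed = {010}

missing: thr0.R0=0 thr1.R0=1 thr1.R1=0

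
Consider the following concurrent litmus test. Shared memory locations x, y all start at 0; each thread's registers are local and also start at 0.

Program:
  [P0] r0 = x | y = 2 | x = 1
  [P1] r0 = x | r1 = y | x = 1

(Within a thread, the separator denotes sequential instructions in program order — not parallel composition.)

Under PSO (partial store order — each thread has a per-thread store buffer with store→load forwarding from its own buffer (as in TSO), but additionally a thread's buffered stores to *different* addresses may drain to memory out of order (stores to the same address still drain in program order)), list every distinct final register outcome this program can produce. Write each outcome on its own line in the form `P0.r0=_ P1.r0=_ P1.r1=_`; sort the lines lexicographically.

P0.r0=0 P1.r0=0 P1.r1=0
P0.r0=0 P1.r0=0 P1.r1=2
P0.r0=0 P1.r0=1 P1.r1=0
P0.r0=0 P1.r0=1 P1.r1=2
P0.r0=1 P1.r0=0 P1.r1=0

outcome vector order: (P0.r0,P1.r0,P1.r1)
|PSO outcomes| = 5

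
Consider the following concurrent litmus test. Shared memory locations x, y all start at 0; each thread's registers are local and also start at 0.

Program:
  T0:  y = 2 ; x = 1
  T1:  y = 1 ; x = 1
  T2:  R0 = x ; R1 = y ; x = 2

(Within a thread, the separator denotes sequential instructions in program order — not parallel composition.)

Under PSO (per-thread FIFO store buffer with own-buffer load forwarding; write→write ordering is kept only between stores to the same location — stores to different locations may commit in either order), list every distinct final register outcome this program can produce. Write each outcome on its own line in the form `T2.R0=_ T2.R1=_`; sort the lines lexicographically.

T2.R0=0 T2.R1=0
T2.R0=0 T2.R1=1
T2.R0=0 T2.R1=2
T2.R0=1 T2.R1=0
T2.R0=1 T2.R1=1
T2.R0=1 T2.R1=2

outcome vector order: (T2.R0,T2.R1)
|PSO outcomes| = 6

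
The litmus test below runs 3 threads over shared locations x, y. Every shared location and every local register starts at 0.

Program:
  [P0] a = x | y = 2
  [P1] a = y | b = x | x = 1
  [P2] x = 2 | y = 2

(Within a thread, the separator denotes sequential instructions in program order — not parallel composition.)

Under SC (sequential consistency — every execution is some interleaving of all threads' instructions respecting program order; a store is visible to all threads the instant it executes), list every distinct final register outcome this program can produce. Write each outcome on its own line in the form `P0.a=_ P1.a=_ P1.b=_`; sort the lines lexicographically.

P0.a=0 P1.a=0 P1.b=0
P0.a=0 P1.a=0 P1.b=2
P0.a=0 P1.a=2 P1.b=0
P0.a=0 P1.a=2 P1.b=2
P0.a=1 P1.a=0 P1.b=0
P0.a=1 P1.a=0 P1.b=2
P0.a=1 P1.a=2 P1.b=2
P0.a=2 P1.a=0 P1.b=0
P0.a=2 P1.a=0 P1.b=2
P0.a=2 P1.a=2 P1.b=2

outcome vector order: (P0.a,P1.a,P1.b)
|SC outcomes| = 10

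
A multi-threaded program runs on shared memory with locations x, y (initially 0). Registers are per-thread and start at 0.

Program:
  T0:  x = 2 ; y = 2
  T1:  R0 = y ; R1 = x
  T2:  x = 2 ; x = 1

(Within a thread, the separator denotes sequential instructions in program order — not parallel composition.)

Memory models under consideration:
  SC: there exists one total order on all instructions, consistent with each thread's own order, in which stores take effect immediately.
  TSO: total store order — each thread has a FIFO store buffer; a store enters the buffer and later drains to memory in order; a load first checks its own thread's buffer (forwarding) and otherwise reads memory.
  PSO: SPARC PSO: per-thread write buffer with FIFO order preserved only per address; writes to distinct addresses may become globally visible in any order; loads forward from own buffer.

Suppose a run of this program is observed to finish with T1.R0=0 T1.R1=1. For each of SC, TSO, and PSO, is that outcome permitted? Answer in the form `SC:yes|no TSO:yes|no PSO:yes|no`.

SC:yes TSO:yes PSO:yes

outcome vector order: (T1.R0,T1.R1)
[SC] allowed = {0/0, 0/1, 0/2, 2/1, 2/2}
[TSO] allowed = {0/0, 0/1, 0/2, 2/1, 2/2}
[PSO] allowed = {0/0, 0/1, 0/2, 2/0, 2/1, 2/2}
target 0/1 ∈ {SC,TSO,PSO}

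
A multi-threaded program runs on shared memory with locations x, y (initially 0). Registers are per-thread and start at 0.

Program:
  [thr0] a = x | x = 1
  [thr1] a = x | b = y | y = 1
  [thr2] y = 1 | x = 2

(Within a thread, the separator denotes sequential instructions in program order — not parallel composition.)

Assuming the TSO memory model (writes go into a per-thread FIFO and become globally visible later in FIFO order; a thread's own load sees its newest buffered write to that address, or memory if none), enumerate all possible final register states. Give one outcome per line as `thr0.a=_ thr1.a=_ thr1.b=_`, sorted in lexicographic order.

thr0.a=0 thr1.a=0 thr1.b=0
thr0.a=0 thr1.a=0 thr1.b=1
thr0.a=0 thr1.a=1 thr1.b=0
thr0.a=0 thr1.a=1 thr1.b=1
thr0.a=0 thr1.a=2 thr1.b=1
thr0.a=2 thr1.a=0 thr1.b=0
thr0.a=2 thr1.a=0 thr1.b=1
thr0.a=2 thr1.a=1 thr1.b=1
thr0.a=2 thr1.a=2 thr1.b=1

outcome vector order: (thr0.a,thr1.a,thr1.b)
|TSO outcomes| = 9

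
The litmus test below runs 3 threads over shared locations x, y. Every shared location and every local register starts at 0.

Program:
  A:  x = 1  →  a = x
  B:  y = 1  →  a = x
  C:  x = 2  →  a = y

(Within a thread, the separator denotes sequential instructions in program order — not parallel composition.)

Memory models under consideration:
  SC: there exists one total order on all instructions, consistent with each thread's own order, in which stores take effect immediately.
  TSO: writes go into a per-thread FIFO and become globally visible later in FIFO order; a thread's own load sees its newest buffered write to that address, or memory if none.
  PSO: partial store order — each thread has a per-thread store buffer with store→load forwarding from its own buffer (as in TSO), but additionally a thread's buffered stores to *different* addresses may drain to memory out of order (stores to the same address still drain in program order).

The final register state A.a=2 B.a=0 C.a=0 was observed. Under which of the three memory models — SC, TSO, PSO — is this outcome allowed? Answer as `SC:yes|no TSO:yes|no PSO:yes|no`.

outcome vector order: (A.a,B.a,C.a)
SC (9): <1 0 1>; <1 1 0>; <1 1 1>; <1 2 0>; <1 2 1>; <2 0 1>; <2 1 1>; <2 2 0>; <2 2 1>
TSO (12): <1 0 0>; <1 0 1>; <1 1 0>; <1 1 1>; <1 2 0>; <1 2 1>; <2 0 0>; <2 0 1>; <2 1 0>; <2 1 1>; <2 2 0>; <2 2 1>
PSO (12): <1 0 0>; <1 0 1>; <1 1 0>; <1 1 1>; <1 2 0>; <1 2 1>; <2 0 0>; <2 0 1>; <2 1 0>; <2 1 1>; <2 2 0>; <2 2 1>
target <2 0 0> ∈ {TSO,PSO}

SC:no TSO:yes PSO:yes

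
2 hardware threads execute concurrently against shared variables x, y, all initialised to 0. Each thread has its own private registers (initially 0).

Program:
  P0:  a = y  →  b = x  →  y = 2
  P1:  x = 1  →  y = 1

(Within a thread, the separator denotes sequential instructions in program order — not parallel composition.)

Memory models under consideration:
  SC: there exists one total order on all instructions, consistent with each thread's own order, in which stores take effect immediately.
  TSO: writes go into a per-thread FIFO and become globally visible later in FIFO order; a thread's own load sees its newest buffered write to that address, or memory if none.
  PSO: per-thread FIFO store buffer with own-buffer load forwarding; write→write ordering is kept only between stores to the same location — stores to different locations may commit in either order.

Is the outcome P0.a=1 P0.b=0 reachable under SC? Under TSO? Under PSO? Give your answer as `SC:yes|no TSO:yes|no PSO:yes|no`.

outcome vector order: (P0.a,P0.b)
SC (3): 0/0; 0/1; 1/1
TSO (3): 0/0; 0/1; 1/1
PSO (4): 0/0; 0/1; 1/0; 1/1
target 1/0 ∈ {PSO}

SC:no TSO:no PSO:yes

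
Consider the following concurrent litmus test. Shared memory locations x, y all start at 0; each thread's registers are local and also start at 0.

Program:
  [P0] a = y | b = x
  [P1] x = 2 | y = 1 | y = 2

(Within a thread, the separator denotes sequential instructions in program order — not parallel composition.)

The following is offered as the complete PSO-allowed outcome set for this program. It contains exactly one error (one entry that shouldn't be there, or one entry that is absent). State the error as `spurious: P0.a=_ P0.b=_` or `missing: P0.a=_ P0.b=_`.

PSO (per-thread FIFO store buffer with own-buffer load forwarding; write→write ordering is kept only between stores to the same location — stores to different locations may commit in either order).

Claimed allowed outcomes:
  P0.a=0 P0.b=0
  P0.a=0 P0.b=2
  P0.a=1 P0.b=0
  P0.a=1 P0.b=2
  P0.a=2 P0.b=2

missing: P0.a=2 P0.b=0

outcome vector order: (P0.a,P0.b)
[PSO] allowed = {<0 0> <0 2> <1 0> <1 2> <2 0> <2 2>}
PSO∖claimed = {<2 0>}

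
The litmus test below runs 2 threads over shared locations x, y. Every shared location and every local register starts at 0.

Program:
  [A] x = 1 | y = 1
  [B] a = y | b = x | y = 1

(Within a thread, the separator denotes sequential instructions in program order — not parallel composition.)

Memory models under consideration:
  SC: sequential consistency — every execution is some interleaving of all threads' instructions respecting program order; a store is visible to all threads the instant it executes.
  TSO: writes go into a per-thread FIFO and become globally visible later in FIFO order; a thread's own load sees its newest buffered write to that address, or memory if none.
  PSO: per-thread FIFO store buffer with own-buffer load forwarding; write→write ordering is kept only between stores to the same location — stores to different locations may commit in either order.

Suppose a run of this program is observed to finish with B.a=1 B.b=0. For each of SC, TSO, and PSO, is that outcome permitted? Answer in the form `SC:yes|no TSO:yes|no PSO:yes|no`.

SC:no TSO:no PSO:yes

outcome vector order: (B.a,B.b)
under SC → 00; 01; 11
under TSO → 00; 01; 11
under PSO → 00; 01; 10; 11
target 10 ∈ {PSO}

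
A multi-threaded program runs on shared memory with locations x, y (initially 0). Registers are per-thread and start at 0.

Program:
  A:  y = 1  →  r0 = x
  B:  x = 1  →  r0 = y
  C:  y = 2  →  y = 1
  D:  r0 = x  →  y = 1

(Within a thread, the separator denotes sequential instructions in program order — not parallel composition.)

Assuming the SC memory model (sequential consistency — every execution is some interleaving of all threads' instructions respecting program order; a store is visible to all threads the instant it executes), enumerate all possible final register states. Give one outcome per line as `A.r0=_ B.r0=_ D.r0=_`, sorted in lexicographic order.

outcome vector order: (A.r0,B.r0,D.r0)
|SC outcomes| = 10

A.r0=0 B.r0=1 D.r0=0
A.r0=0 B.r0=1 D.r0=1
A.r0=0 B.r0=2 D.r0=0
A.r0=0 B.r0=2 D.r0=1
A.r0=1 B.r0=0 D.r0=0
A.r0=1 B.r0=0 D.r0=1
A.r0=1 B.r0=1 D.r0=0
A.r0=1 B.r0=1 D.r0=1
A.r0=1 B.r0=2 D.r0=0
A.r0=1 B.r0=2 D.r0=1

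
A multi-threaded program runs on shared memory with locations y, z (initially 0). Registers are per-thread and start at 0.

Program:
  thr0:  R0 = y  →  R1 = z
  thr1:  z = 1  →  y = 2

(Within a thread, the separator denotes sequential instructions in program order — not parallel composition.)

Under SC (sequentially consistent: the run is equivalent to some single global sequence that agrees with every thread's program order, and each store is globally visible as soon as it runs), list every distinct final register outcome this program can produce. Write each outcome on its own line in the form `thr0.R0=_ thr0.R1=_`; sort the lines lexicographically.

outcome vector order: (thr0.R0,thr0.R1)
|SC outcomes| = 3

thr0.R0=0 thr0.R1=0
thr0.R0=0 thr0.R1=1
thr0.R0=2 thr0.R1=1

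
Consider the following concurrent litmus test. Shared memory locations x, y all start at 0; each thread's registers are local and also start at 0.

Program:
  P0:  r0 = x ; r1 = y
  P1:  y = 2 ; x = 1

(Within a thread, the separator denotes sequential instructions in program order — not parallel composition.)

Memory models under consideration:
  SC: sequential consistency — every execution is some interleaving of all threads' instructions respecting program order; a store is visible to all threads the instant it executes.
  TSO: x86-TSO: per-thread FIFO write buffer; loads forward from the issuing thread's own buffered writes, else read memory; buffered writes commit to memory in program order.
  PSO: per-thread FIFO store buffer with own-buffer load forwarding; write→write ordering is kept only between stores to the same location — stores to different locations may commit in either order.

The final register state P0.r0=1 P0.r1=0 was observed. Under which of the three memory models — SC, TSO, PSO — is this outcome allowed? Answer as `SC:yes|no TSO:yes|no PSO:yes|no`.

SC:no TSO:no PSO:yes

outcome vector order: (P0.r0,P0.r1)
[SC] allowed = {0/0; 0/2; 1/2}
[TSO] allowed = {0/0; 0/2; 1/2}
[PSO] allowed = {0/0; 0/2; 1/0; 1/2}
target 1/0 ∈ {PSO}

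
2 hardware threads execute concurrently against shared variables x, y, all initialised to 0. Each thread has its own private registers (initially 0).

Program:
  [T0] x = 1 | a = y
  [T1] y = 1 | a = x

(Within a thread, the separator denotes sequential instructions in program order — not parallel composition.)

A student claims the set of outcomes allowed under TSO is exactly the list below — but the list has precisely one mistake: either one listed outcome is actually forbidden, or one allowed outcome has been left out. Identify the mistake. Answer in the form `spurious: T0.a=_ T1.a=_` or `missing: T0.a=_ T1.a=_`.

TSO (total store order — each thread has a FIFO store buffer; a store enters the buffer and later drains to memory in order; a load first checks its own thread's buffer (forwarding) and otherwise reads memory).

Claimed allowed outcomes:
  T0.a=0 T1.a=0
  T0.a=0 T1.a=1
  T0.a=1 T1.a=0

missing: T0.a=1 T1.a=1

outcome vector order: (T0.a,T1.a)
under TSO → (0,0), (0,1), (1,0), (1,1)
TSO∖claimed = {(1,1)}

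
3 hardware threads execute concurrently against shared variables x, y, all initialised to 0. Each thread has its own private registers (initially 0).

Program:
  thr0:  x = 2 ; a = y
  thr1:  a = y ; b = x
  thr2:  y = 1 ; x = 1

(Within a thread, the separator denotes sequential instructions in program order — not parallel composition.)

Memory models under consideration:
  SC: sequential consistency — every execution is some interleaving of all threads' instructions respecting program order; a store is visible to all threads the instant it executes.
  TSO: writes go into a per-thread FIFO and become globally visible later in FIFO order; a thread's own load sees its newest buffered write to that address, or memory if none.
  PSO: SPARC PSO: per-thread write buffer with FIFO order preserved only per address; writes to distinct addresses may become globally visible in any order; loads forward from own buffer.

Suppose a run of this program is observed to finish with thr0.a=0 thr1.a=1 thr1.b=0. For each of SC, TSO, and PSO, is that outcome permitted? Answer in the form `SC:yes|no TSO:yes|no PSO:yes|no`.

SC:no TSO:yes PSO:yes

outcome vector order: (thr0.a,thr1.a,thr1.b)
[SC] allowed = {(0,0,0); (0,0,1); (0,0,2); (0,1,1); (0,1,2); (1,0,0); (1,0,1); (1,0,2); (1,1,0); (1,1,1); (1,1,2)}
[TSO] allowed = {(0,0,0); (0,0,1); (0,0,2); (0,1,0); (0,1,1); (0,1,2); (1,0,0); (1,0,1); (1,0,2); (1,1,0); (1,1,1); (1,1,2)}
[PSO] allowed = {(0,0,0); (0,0,1); (0,0,2); (0,1,0); (0,1,1); (0,1,2); (1,0,0); (1,0,1); (1,0,2); (1,1,0); (1,1,1); (1,1,2)}
target (0,1,0) ∈ {TSO,PSO}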